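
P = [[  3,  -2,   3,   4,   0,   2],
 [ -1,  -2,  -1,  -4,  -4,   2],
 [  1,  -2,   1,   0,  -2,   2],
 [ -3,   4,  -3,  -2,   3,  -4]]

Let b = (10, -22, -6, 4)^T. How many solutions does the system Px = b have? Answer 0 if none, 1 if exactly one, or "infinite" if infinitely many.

Row reduce the augmented matrix [P | b].
R2 ← R2 + (1/3)·R1: [0, -8/3, 0, -8/3, -4, 8/3, -56/3]
R3 ← R3 − (1/3)·R1: [0, -4/3, 0, -4/3, -2, 4/3, -28/3]
R4 ← R4 + R1: [0, 2, 0, 2, 3, -2, 14]
R3 ← R3 − (1/2)·R2: [0, 0, 0, 0, 0, 0, 0]
R4 ← R4 + (3/4)·R2: [0, 0, 0, 0, 0, 0, 0]
The echelon form has 2 nonzero rows, and every pivot lies in the first 6 columns, so rank(P) = rank([P|b]) = 2.
The system is consistent.
rank = 2 < 6 unknowns, so there are infinitely many solutions.

infinite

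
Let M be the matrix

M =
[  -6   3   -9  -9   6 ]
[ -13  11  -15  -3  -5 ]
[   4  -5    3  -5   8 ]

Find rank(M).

2

Row reduce to echelon form.
R2 ← R2 − (13/6)·R1: [0, 9/2, 9/2, 33/2, -18]
R3 ← R3 + (2/3)·R1: [0, -3, -3, -11, 12]
R3 ← R3 + (2/3)·R2: [0, 0, 0, 0, 0]
Echelon form has 2 nonzero rows, so rank(M) = 2.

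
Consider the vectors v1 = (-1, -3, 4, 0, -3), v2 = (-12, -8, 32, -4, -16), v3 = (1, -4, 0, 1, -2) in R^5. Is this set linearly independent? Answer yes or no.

no

Form the matrix with these vectors as rows and row reduce.
R2 ← R2 − (12)·R1: [0, 28, -16, -4, 20]
R3 ← R3 + R1: [0, -7, 4, 1, -5]
R3 ← R3 + (1/4)·R2: [0, 0, 0, 0, 0]
2 nonzero rows, so the 3 vectors span a space of dimension 2.
Since 2 < 3, the vectors are linearly dependent.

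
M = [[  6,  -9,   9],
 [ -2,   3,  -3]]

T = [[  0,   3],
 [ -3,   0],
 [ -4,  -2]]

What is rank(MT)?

First compute MT:
[[ -9,   0],
 [  3,   0]]
Now row reduce the product.
R2 ← R2 + (1/3)·R1: [0, 0]
1 nonzero row, so rank(MT) = 1.

1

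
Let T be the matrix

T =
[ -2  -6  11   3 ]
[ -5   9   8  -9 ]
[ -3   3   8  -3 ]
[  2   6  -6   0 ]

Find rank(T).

3

Row reduce to echelon form.
R2 ← R2 − (5/2)·R1: [0, 24, -39/2, -33/2]
R3 ← R3 − (3/2)·R1: [0, 12, -17/2, -15/2]
R4 ← R4 + R1: [0, 0, 5, 3]
R3 ← R3 − (1/2)·R2: [0, 0, 5/4, 3/4]
R4 ← R4 − (4)·R3: [0, 0, 0, 0]
Echelon form has 3 nonzero rows, so rank(T) = 3.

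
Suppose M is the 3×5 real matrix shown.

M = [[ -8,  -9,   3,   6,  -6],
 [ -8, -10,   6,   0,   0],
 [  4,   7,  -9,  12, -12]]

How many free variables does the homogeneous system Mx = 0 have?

Row reduce to echelon form.
R2 ← R2 − R1: [0, -1, 3, -6, 6]
R3 ← R3 + (1/2)·R1: [0, 5/2, -15/2, 15, -15]
R3 ← R3 + (5/2)·R2: [0, 0, 0, 0, 0]
2 nonzero rows, so rank(M) = 2.
M has 5 columns; by rank–nullity, nullity = 5 − 2 = 3.

3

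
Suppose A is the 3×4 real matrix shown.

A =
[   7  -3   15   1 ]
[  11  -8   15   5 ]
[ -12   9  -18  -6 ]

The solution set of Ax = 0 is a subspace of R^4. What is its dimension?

1

Row reduce to echelon form.
R2 ← R2 − (11/7)·R1: [0, -23/7, -60/7, 24/7]
R3 ← R3 + (12/7)·R1: [0, 27/7, 54/7, -30/7]
R3 ← R3 + (27/23)·R2: [0, 0, -54/23, -6/23]
3 nonzero rows, so rank(A) = 3.
A has 4 columns; by rank–nullity, nullity = 4 − 3 = 1.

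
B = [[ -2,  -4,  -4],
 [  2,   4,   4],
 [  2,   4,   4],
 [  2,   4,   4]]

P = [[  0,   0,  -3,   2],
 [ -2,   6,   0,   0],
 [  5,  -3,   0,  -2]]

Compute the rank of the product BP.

1

First compute BP:
[[-12, -12,   6,   4],
 [ 12,  12,  -6,  -4],
 [ 12,  12,  -6,  -4],
 [ 12,  12,  -6,  -4]]
Now row reduce the product.
R2 ← R2 + R1: [0, 0, 0, 0]
R3 ← R3 + R1: [0, 0, 0, 0]
R4 ← R4 + R1: [0, 0, 0, 0]
1 nonzero row, so rank(BP) = 1.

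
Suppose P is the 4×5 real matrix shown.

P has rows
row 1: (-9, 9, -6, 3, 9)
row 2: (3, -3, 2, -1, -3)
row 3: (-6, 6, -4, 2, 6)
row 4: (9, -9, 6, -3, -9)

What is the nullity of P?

4

Row reduce to echelon form.
R2 ← R2 + (1/3)·R1: [0, 0, 0, 0, 0]
R3 ← R3 − (2/3)·R1: [0, 0, 0, 0, 0]
R4 ← R4 + R1: [0, 0, 0, 0, 0]
1 nonzero row, so rank(P) = 1.
P has 5 columns; by rank–nullity, nullity = 5 − 1 = 4.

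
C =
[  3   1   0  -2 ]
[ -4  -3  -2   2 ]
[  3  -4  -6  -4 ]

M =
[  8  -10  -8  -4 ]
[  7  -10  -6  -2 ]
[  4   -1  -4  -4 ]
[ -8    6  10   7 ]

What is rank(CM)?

First compute CM:
[[ 47, -52, -50, -28],
 [-77,  84,  78,  44],
 [  4,  -8, -16,  -8]]
Now row reduce the product.
R2 ← R2 + (77/47)·R1: [0, -56/47, -184/47, -88/47]
R3 ← R3 − (4/47)·R1: [0, -168/47, -552/47, -264/47]
R3 ← R3 − (3)·R2: [0, 0, 0, 0]
2 nonzero rows, so rank(CM) = 2.

2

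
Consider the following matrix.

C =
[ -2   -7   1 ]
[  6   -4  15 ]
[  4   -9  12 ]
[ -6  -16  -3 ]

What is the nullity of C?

Row reduce to echelon form.
R2 ← R2 + (3)·R1: [0, -25, 18]
R3 ← R3 + (2)·R1: [0, -23, 14]
R4 ← R4 − (3)·R1: [0, 5, -6]
R3 ← R3 − (23/25)·R2: [0, 0, -64/25]
R4 ← R4 + (1/5)·R2: [0, 0, -12/5]
R4 ← R4 − (15/16)·R3: [0, 0, 0]
3 nonzero rows, so rank(C) = 3.
C has 3 columns; by rank–nullity, nullity = 3 − 3 = 0.

0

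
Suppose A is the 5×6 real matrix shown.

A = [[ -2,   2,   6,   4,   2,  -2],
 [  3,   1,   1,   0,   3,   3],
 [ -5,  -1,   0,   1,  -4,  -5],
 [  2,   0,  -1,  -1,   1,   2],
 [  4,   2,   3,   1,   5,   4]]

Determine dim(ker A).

Row reduce to echelon form.
R2 ← R2 + (3/2)·R1: [0, 4, 10, 6, 6, 0]
R3 ← R3 − (5/2)·R1: [0, -6, -15, -9, -9, 0]
R4 ← R4 + R1: [0, 2, 5, 3, 3, 0]
R5 ← R5 + (2)·R1: [0, 6, 15, 9, 9, 0]
R3 ← R3 + (3/2)·R2: [0, 0, 0, 0, 0, 0]
R4 ← R4 − (1/2)·R2: [0, 0, 0, 0, 0, 0]
R5 ← R5 − (3/2)·R2: [0, 0, 0, 0, 0, 0]
2 nonzero rows, so rank(A) = 2.
A has 6 columns; by rank–nullity, nullity = 6 − 2 = 4.

4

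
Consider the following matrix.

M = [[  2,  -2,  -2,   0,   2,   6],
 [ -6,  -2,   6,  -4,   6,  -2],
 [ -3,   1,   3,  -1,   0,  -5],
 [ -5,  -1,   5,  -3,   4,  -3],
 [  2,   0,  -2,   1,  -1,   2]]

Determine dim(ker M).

4

Row reduce to echelon form.
R2 ← R2 + (3)·R1: [0, -8, 0, -4, 12, 16]
R3 ← R3 + (3/2)·R1: [0, -2, 0, -1, 3, 4]
R4 ← R4 + (5/2)·R1: [0, -6, 0, -3, 9, 12]
R5 ← R5 − R1: [0, 2, 0, 1, -3, -4]
R3 ← R3 − (1/4)·R2: [0, 0, 0, 0, 0, 0]
R4 ← R4 − (3/4)·R2: [0, 0, 0, 0, 0, 0]
R5 ← R5 + (1/4)·R2: [0, 0, 0, 0, 0, 0]
2 nonzero rows, so rank(M) = 2.
M has 6 columns; by rank–nullity, nullity = 6 − 2 = 4.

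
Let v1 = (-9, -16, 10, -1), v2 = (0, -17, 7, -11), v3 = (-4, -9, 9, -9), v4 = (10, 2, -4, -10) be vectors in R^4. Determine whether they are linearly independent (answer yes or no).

Form the matrix with these vectors as rows and row reduce.
R3 ← R3 − (4/9)·R1: [0, -17/9, 41/9, -77/9]
R4 ← R4 + (10/9)·R1: [0, -142/9, 64/9, -100/9]
R3 ← R3 − (1/9)·R2: [0, 0, 34/9, -22/3]
R4 ← R4 − (142/153)·R2: [0, 0, 94/153, -46/51]
R4 ← R4 − (47/289)·R3: [0, 0, 0, 84/289]
4 nonzero rows, so the 4 vectors span a space of dimension 4.
Since 4 = 4, the vectors are linearly independent.

yes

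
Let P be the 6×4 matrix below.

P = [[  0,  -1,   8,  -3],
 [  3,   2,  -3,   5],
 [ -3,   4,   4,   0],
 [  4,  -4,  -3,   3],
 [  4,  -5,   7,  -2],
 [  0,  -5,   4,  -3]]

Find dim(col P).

Row reduce to echelon form.
Swap R1 ↔ R2
R3 ← R3 + R1: [0, 6, 1, 5]
R4 ← R4 − (4/3)·R1: [0, -20/3, 1, -11/3]
R5 ← R5 − (4/3)·R1: [0, -23/3, 11, -26/3]
R3 ← R3 + (6)·R2: [0, 0, 49, -13]
R4 ← R4 − (20/3)·R2: [0, 0, -157/3, 49/3]
R5 ← R5 − (23/3)·R2: [0, 0, -151/3, 43/3]
R6 ← R6 − (5)·R2: [0, 0, -36, 12]
R4 ← R4 + (157/147)·R3: [0, 0, 0, 120/49]
R5 ← R5 + (151/147)·R3: [0, 0, 0, 48/49]
R6 ← R6 + (36/49)·R3: [0, 0, 0, 120/49]
R5 ← R5 − (2/5)·R4: [0, 0, 0, 0]
R6 ← R6 − R4: [0, 0, 0, 0]
Echelon form has 4 nonzero rows, so rank(P) = 4.
The column space has dimension equal to the rank: 4.

4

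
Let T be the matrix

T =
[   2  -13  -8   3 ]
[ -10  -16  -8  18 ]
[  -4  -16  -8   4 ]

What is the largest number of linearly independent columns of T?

Row reduce to echelon form.
R2 ← R2 + (5)·R1: [0, -81, -48, 33]
R3 ← R3 + (2)·R1: [0, -42, -24, 10]
R3 ← R3 − (14/27)·R2: [0, 0, 8/9, -64/9]
Echelon form has 3 nonzero rows, so rank(T) = 3.
The rank gives the maximum number of linearly independent columns: 3.

3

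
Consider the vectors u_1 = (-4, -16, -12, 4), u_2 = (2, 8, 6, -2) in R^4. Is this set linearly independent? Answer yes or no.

Form the matrix with these vectors as rows and row reduce.
R2 ← R2 + (1/2)·R1: [0, 0, 0, 0]
1 nonzero row, so the 2 vectors span a space of dimension 1.
Since 1 < 2, the vectors are linearly dependent.

no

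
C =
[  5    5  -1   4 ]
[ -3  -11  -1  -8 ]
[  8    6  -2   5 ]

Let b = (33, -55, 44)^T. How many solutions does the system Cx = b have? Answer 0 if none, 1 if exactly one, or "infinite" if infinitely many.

infinite

Row reduce the augmented matrix [C | b].
R2 ← R2 + (3/5)·R1: [0, -8, -8/5, -28/5, -176/5]
R3 ← R3 − (8/5)·R1: [0, -2, -2/5, -7/5, -44/5]
R3 ← R3 − (1/4)·R2: [0, 0, 0, 0, 0]
The echelon form has 2 nonzero rows, and every pivot lies in the first 4 columns, so rank(C) = rank([C|b]) = 2.
The system is consistent.
rank = 2 < 4 unknowns, so there are infinitely many solutions.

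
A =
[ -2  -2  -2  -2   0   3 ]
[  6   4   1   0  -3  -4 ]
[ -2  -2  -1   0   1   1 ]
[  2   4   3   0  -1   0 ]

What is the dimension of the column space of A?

3

Row reduce to echelon form.
R2 ← R2 + (3)·R1: [0, -2, -5, -6, -3, 5]
R3 ← R3 − R1: [0, 0, 1, 2, 1, -2]
R4 ← R4 + R1: [0, 2, 1, -2, -1, 3]
R4 ← R4 + R2: [0, 0, -4, -8, -4, 8]
R4 ← R4 + (4)·R3: [0, 0, 0, 0, 0, 0]
Echelon form has 3 nonzero rows, so rank(A) = 3.
The column space has dimension equal to the rank: 3.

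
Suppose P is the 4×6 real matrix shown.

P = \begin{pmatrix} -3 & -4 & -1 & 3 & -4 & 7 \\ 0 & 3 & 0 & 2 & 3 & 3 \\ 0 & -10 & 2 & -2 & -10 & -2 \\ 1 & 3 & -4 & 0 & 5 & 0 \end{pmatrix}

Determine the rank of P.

4

Row reduce to echelon form.
R4 ← R4 + (1/3)·R1: [0, 5/3, -13/3, 1, 11/3, 7/3]
R3 ← R3 + (10/3)·R2: [0, 0, 2, 14/3, 0, 8]
R4 ← R4 − (5/9)·R2: [0, 0, -13/3, -1/9, 2, 2/3]
R4 ← R4 + (13/6)·R3: [0, 0, 0, 10, 2, 18]
Echelon form has 4 nonzero rows, so rank(P) = 4.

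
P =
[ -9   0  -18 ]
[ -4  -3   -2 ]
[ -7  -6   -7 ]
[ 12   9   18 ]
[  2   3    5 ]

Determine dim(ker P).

Row reduce to echelon form.
R2 ← R2 − (4/9)·R1: [0, -3, 6]
R3 ← R3 − (7/9)·R1: [0, -6, 7]
R4 ← R4 + (4/3)·R1: [0, 9, -6]
R5 ← R5 + (2/9)·R1: [0, 3, 1]
R3 ← R3 − (2)·R2: [0, 0, -5]
R4 ← R4 + (3)·R2: [0, 0, 12]
R5 ← R5 + R2: [0, 0, 7]
R4 ← R4 + (12/5)·R3: [0, 0, 0]
R5 ← R5 + (7/5)·R3: [0, 0, 0]
3 nonzero rows, so rank(P) = 3.
P has 3 columns; by rank–nullity, nullity = 3 − 3 = 0.

0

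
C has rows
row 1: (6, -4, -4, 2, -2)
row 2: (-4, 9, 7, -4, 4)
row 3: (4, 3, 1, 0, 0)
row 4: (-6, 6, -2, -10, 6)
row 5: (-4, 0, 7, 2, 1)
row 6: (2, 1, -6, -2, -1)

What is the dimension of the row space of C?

4

Row reduce to echelon form.
R2 ← R2 + (2/3)·R1: [0, 19/3, 13/3, -8/3, 8/3]
R3 ← R3 − (2/3)·R1: [0, 17/3, 11/3, -4/3, 4/3]
R4 ← R4 + R1: [0, 2, -6, -8, 4]
R5 ← R5 + (2/3)·R1: [0, -8/3, 13/3, 10/3, -1/3]
R6 ← R6 − (1/3)·R1: [0, 7/3, -14/3, -8/3, -1/3]
R3 ← R3 − (17/19)·R2: [0, 0, -4/19, 20/19, -20/19]
R4 ← R4 − (6/19)·R2: [0, 0, -140/19, -136/19, 60/19]
R5 ← R5 + (8/19)·R2: [0, 0, 117/19, 42/19, 15/19]
R6 ← R6 − (7/19)·R2: [0, 0, -119/19, -32/19, -25/19]
R4 ← R4 − (35)·R3: [0, 0, 0, -44, 40]
R5 ← R5 + (117/4)·R3: [0, 0, 0, 33, -30]
R6 ← R6 − (119/4)·R3: [0, 0, 0, -33, 30]
R5 ← R5 + (3/4)·R4: [0, 0, 0, 0, 0]
R6 ← R6 − (3/4)·R4: [0, 0, 0, 0, 0]
Echelon form has 4 nonzero rows, so rank(C) = 4.
The row space has dimension equal to the rank: 4.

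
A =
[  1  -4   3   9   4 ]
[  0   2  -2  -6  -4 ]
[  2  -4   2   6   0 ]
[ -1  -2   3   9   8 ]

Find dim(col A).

Row reduce to echelon form.
R3 ← R3 − (2)·R1: [0, 4, -4, -12, -8]
R4 ← R4 + R1: [0, -6, 6, 18, 12]
R3 ← R3 − (2)·R2: [0, 0, 0, 0, 0]
R4 ← R4 + (3)·R2: [0, 0, 0, 0, 0]
Echelon form has 2 nonzero rows, so rank(A) = 2.
The column space has dimension equal to the rank: 2.

2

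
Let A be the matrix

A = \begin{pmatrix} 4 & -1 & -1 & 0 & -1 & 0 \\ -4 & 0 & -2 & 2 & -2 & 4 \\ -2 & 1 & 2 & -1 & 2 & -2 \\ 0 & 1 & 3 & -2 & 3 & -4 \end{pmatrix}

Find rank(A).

Row reduce to echelon form.
R2 ← R2 + R1: [0, -1, -3, 2, -3, 4]
R3 ← R3 + (1/2)·R1: [0, 1/2, 3/2, -1, 3/2, -2]
R3 ← R3 + (1/2)·R2: [0, 0, 0, 0, 0, 0]
R4 ← R4 + R2: [0, 0, 0, 0, 0, 0]
Echelon form has 2 nonzero rows, so rank(A) = 2.

2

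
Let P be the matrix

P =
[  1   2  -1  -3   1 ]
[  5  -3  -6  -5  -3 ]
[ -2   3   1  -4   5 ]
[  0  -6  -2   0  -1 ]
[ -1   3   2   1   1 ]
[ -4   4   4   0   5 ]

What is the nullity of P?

2

Row reduce to echelon form.
R2 ← R2 − (5)·R1: [0, -13, -1, 10, -8]
R3 ← R3 + (2)·R1: [0, 7, -1, -10, 7]
R5 ← R5 + R1: [0, 5, 1, -2, 2]
R6 ← R6 + (4)·R1: [0, 12, 0, -12, 9]
R3 ← R3 + (7/13)·R2: [0, 0, -20/13, -60/13, 35/13]
R4 ← R4 − (6/13)·R2: [0, 0, -20/13, -60/13, 35/13]
R5 ← R5 + (5/13)·R2: [0, 0, 8/13, 24/13, -14/13]
R6 ← R6 + (12/13)·R2: [0, 0, -12/13, -36/13, 21/13]
R4 ← R4 − R3: [0, 0, 0, 0, 0]
R5 ← R5 + (2/5)·R3: [0, 0, 0, 0, 0]
R6 ← R6 − (3/5)·R3: [0, 0, 0, 0, 0]
3 nonzero rows, so rank(P) = 3.
P has 5 columns; by rank–nullity, nullity = 5 − 3 = 2.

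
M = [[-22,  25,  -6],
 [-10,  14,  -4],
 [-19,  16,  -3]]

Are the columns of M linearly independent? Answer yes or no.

yes

Row reduce M to echelon form.
R2 ← R2 − (5/11)·R1: [0, 29/11, -14/11]
R3 ← R3 − (19/22)·R1: [0, -123/22, 24/11]
R3 ← R3 + (123/58)·R2: [0, 0, -15/29]
3 pivots among 3 columns.
Every column is a pivot column, so the columns are linearly independent.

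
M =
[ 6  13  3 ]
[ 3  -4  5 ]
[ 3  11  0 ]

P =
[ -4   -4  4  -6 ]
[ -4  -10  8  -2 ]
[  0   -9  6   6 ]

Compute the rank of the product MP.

First compute MP:
[[-76, -181, 146, -44],
 [  4, -17,  10,  20],
 [-56, -122, 100, -40]]
Now row reduce the product.
R2 ← R2 + (1/19)·R1: [0, -504/19, 336/19, 336/19]
R3 ← R3 − (14/19)·R1: [0, 216/19, -144/19, -144/19]
R3 ← R3 + (3/7)·R2: [0, 0, 0, 0]
2 nonzero rows, so rank(MP) = 2.

2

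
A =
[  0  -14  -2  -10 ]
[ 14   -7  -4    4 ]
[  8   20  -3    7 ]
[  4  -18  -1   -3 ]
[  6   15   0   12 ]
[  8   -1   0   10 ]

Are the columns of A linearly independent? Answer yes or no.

no

Row reduce A to echelon form.
Swap R1 ↔ R2
R3 ← R3 − (4/7)·R1: [0, 24, -5/7, 33/7]
R4 ← R4 − (2/7)·R1: [0, -16, 1/7, -29/7]
R5 ← R5 − (3/7)·R1: [0, 18, 12/7, 72/7]
R6 ← R6 − (4/7)·R1: [0, 3, 16/7, 54/7]
R3 ← R3 + (12/7)·R2: [0, 0, -29/7, -87/7]
R4 ← R4 − (8/7)·R2: [0, 0, 17/7, 51/7]
R5 ← R5 + (9/7)·R2: [0, 0, -6/7, -18/7]
R6 ← R6 + (3/14)·R2: [0, 0, 13/7, 39/7]
R4 ← R4 + (17/29)·R3: [0, 0, 0, 0]
R5 ← R5 − (6/29)·R3: [0, 0, 0, 0]
R6 ← R6 + (13/29)·R3: [0, 0, 0, 0]
3 pivots among 4 columns.
Only 3 < 4 pivot columns, so the columns are linearly dependent.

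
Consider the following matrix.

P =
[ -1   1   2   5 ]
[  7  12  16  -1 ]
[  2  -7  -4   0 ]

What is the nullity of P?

1

Row reduce to echelon form.
R2 ← R2 + (7)·R1: [0, 19, 30, 34]
R3 ← R3 + (2)·R1: [0, -5, 0, 10]
R3 ← R3 + (5/19)·R2: [0, 0, 150/19, 360/19]
3 nonzero rows, so rank(P) = 3.
P has 4 columns; by rank–nullity, nullity = 4 − 3 = 1.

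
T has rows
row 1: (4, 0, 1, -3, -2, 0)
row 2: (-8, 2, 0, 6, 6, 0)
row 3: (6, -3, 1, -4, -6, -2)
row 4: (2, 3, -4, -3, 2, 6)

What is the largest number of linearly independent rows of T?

Row reduce to echelon form.
R2 ← R2 + (2)·R1: [0, 2, 2, 0, 2, 0]
R3 ← R3 − (3/2)·R1: [0, -3, -1/2, 1/2, -3, -2]
R4 ← R4 − (1/2)·R1: [0, 3, -9/2, -3/2, 3, 6]
R3 ← R3 + (3/2)·R2: [0, 0, 5/2, 1/2, 0, -2]
R4 ← R4 − (3/2)·R2: [0, 0, -15/2, -3/2, 0, 6]
R4 ← R4 + (3)·R3: [0, 0, 0, 0, 0, 0]
Echelon form has 3 nonzero rows, so rank(T) = 3.
The rank gives the maximum number of linearly independent rows: 3.

3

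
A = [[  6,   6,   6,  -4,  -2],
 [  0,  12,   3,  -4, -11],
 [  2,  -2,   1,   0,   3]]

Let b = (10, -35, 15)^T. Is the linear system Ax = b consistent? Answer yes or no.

yes

Row reduce the augmented matrix [A | b].
R3 ← R3 − (1/3)·R1: [0, -4, -1, 4/3, 11/3, 35/3]
R3 ← R3 + (1/3)·R2: [0, 0, 0, 0, 0, 0]
The echelon form has 2 nonzero rows, and every pivot lies in the first 5 columns, so rank(A) = rank([A|b]) = 2.
The system is consistent.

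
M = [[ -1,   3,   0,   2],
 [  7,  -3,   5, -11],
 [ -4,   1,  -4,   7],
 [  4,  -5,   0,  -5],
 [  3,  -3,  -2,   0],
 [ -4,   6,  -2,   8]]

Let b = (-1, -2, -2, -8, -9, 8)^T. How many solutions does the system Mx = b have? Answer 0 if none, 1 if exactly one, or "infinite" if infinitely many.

0

Row reduce the augmented matrix [M | b].
R2 ← R2 + (7)·R1: [0, 18, 5, 3, -9]
R3 ← R3 − (4)·R1: [0, -11, -4, -1, 2]
R4 ← R4 + (4)·R1: [0, 7, 0, 3, -12]
R5 ← R5 + (3)·R1: [0, 6, -2, 6, -12]
R6 ← R6 − (4)·R1: [0, -6, -2, 0, 12]
R3 ← R3 + (11/18)·R2: [0, 0, -17/18, 5/6, -7/2]
R4 ← R4 − (7/18)·R2: [0, 0, -35/18, 11/6, -17/2]
R5 ← R5 − (1/3)·R2: [0, 0, -11/3, 5, -9]
R6 ← R6 + (1/3)·R2: [0, 0, -1/3, 1, 9]
R4 ← R4 − (35/17)·R3: [0, 0, 0, 2/17, -22/17]
R5 ← R5 − (66/17)·R3: [0, 0, 0, 30/17, 78/17]
R6 ← R6 − (6/17)·R3: [0, 0, 0, 12/17, 174/17]
R5 ← R5 − (15)·R4: [0, 0, 0, 0, 24]
R6 ← R6 − (6)·R4: [0, 0, 0, 0, 18]
R6 ← R6 − (3/4)·R5: [0, 0, 0, 0, 0]
The echelon form has 5 nonzero rows; the last pivot sits in the augmented column, so rank(M) = 4 but rank([M|b]) = 5.
Since the ranks differ, the system is inconsistent.
It has no solutions.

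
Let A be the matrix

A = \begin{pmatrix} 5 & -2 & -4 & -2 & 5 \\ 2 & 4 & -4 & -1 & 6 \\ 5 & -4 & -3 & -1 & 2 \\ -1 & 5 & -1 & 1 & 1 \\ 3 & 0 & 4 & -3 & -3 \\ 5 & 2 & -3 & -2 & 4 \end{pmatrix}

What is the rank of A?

Row reduce to echelon form.
R2 ← R2 − (2/5)·R1: [0, 24/5, -12/5, -1/5, 4]
R3 ← R3 − R1: [0, -2, 1, 1, -3]
R4 ← R4 + (1/5)·R1: [0, 23/5, -9/5, 3/5, 2]
R5 ← R5 − (3/5)·R1: [0, 6/5, 32/5, -9/5, -6]
R6 ← R6 − R1: [0, 4, 1, 0, -1]
R3 ← R3 + (5/12)·R2: [0, 0, 0, 11/12, -4/3]
R4 ← R4 − (23/24)·R2: [0, 0, 1/2, 19/24, -11/6]
R5 ← R5 − (1/4)·R2: [0, 0, 7, -7/4, -7]
R6 ← R6 − (5/6)·R2: [0, 0, 3, 1/6, -13/3]
Swap R3 ↔ R4
R5 ← R5 − (14)·R3: [0, 0, 0, -77/6, 56/3]
R6 ← R6 − (6)·R3: [0, 0, 0, -55/12, 20/3]
R5 ← R5 + (14)·R4: [0, 0, 0, 0, 0]
R6 ← R6 + (5)·R4: [0, 0, 0, 0, 0]
Echelon form has 4 nonzero rows, so rank(A) = 4.

4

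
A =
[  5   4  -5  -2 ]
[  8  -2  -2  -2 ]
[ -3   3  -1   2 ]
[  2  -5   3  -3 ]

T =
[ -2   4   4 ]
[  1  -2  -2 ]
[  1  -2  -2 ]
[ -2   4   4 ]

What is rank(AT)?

First compute AT:
[[ -7,  14,  14],
 [-16,  32,  32],
 [  4,  -8,  -8],
 [  0,   0,   0]]
Now row reduce the product.
R2 ← R2 − (16/7)·R1: [0, 0, 0]
R3 ← R3 + (4/7)·R1: [0, 0, 0]
1 nonzero row, so rank(AT) = 1.

1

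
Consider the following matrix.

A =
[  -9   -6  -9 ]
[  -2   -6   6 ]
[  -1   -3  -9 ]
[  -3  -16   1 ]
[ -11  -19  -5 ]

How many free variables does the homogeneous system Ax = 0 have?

Row reduce to echelon form.
R2 ← R2 − (2/9)·R1: [0, -14/3, 8]
R3 ← R3 − (1/9)·R1: [0, -7/3, -8]
R4 ← R4 − (1/3)·R1: [0, -14, 4]
R5 ← R5 − (11/9)·R1: [0, -35/3, 6]
R3 ← R3 − (1/2)·R2: [0, 0, -12]
R4 ← R4 − (3)·R2: [0, 0, -20]
R5 ← R5 − (5/2)·R2: [0, 0, -14]
R4 ← R4 − (5/3)·R3: [0, 0, 0]
R5 ← R5 − (7/6)·R3: [0, 0, 0]
3 nonzero rows, so rank(A) = 3.
A has 3 columns; by rank–nullity, nullity = 3 − 3 = 0.

0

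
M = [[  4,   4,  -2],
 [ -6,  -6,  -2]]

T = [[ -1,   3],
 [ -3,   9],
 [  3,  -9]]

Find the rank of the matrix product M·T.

First compute MT:
[[-22,  66],
 [ 18, -54]]
Now row reduce the product.
R2 ← R2 + (9/11)·R1: [0, 0]
1 nonzero row, so rank(MT) = 1.

1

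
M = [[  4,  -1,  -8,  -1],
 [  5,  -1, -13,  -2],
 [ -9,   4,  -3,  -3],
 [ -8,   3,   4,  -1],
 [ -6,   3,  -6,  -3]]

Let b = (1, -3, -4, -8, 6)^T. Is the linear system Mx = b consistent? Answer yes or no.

Row reduce the augmented matrix [M | b].
R2 ← R2 − (5/4)·R1: [0, 1/4, -3, -3/4, -17/4]
R3 ← R3 + (9/4)·R1: [0, 7/4, -21, -21/4, -7/4]
R4 ← R4 + (2)·R1: [0, 1, -12, -3, -6]
R5 ← R5 + (3/2)·R1: [0, 3/2, -18, -9/2, 15/2]
R3 ← R3 − (7)·R2: [0, 0, 0, 0, 28]
R4 ← R4 − (4)·R2: [0, 0, 0, 0, 11]
R5 ← R5 − (6)·R2: [0, 0, 0, 0, 33]
R4 ← R4 − (11/28)·R3: [0, 0, 0, 0, 0]
R5 ← R5 − (33/28)·R3: [0, 0, 0, 0, 0]
The echelon form has 3 nonzero rows; the last pivot sits in the augmented column, so rank(M) = 2 but rank([M|b]) = 3.
Since the ranks differ, the system is inconsistent.

no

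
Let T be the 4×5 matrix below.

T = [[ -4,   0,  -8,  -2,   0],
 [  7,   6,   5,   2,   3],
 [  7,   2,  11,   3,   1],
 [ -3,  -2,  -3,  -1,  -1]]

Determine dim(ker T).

Row reduce to echelon form.
R2 ← R2 + (7/4)·R1: [0, 6, -9, -3/2, 3]
R3 ← R3 + (7/4)·R1: [0, 2, -3, -1/2, 1]
R4 ← R4 − (3/4)·R1: [0, -2, 3, 1/2, -1]
R3 ← R3 − (1/3)·R2: [0, 0, 0, 0, 0]
R4 ← R4 + (1/3)·R2: [0, 0, 0, 0, 0]
2 nonzero rows, so rank(T) = 2.
T has 5 columns; by rank–nullity, nullity = 5 − 2 = 3.

3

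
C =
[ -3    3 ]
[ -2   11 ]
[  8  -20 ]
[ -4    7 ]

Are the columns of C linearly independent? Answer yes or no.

yes

Row reduce C to echelon form.
R2 ← R2 − (2/3)·R1: [0, 9]
R3 ← R3 + (8/3)·R1: [0, -12]
R4 ← R4 − (4/3)·R1: [0, 3]
R3 ← R3 + (4/3)·R2: [0, 0]
R4 ← R4 − (1/3)·R2: [0, 0]
2 pivots among 2 columns.
Every column is a pivot column, so the columns are linearly independent.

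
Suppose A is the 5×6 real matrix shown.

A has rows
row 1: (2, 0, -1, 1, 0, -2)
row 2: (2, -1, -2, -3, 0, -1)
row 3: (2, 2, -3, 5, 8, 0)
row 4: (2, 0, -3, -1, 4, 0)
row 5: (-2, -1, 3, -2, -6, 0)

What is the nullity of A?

Row reduce to echelon form.
R2 ← R2 − R1: [0, -1, -1, -4, 0, 1]
R3 ← R3 − R1: [0, 2, -2, 4, 8, 2]
R4 ← R4 − R1: [0, 0, -2, -2, 4, 2]
R5 ← R5 + R1: [0, -1, 2, -1, -6, -2]
R3 ← R3 + (2)·R2: [0, 0, -4, -4, 8, 4]
R5 ← R5 − R2: [0, 0, 3, 3, -6, -3]
R4 ← R4 − (1/2)·R3: [0, 0, 0, 0, 0, 0]
R5 ← R5 + (3/4)·R3: [0, 0, 0, 0, 0, 0]
3 nonzero rows, so rank(A) = 3.
A has 6 columns; by rank–nullity, nullity = 6 − 3 = 3.

3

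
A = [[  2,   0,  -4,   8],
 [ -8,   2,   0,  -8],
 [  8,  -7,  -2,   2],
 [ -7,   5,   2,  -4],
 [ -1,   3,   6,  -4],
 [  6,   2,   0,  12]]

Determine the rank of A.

3

Row reduce to echelon form.
R2 ← R2 + (4)·R1: [0, 2, -16, 24]
R3 ← R3 − (4)·R1: [0, -7, 14, -30]
R4 ← R4 + (7/2)·R1: [0, 5, -12, 24]
R5 ← R5 + (1/2)·R1: [0, 3, 4, 0]
R6 ← R6 − (3)·R1: [0, 2, 12, -12]
R3 ← R3 + (7/2)·R2: [0, 0, -42, 54]
R4 ← R4 − (5/2)·R2: [0, 0, 28, -36]
R5 ← R5 − (3/2)·R2: [0, 0, 28, -36]
R6 ← R6 − R2: [0, 0, 28, -36]
R4 ← R4 + (2/3)·R3: [0, 0, 0, 0]
R5 ← R5 + (2/3)·R3: [0, 0, 0, 0]
R6 ← R6 + (2/3)·R3: [0, 0, 0, 0]
Echelon form has 3 nonzero rows, so rank(A) = 3.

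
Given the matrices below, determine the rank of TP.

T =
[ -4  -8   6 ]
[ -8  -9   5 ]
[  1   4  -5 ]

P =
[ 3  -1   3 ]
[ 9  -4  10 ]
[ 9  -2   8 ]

First compute TP:
[[-30,  24, -44],
 [-60,  34, -74],
 [ -6,  -7,   3]]
Now row reduce the product.
R2 ← R2 − (2)·R1: [0, -14, 14]
R3 ← R3 − (1/5)·R1: [0, -59/5, 59/5]
R3 ← R3 − (59/70)·R2: [0, 0, 0]
2 nonzero rows, so rank(TP) = 2.

2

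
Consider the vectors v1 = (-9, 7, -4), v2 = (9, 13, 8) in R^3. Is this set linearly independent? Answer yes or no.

yes

Form the matrix with these vectors as rows and row reduce.
R2 ← R2 + R1: [0, 20, 4]
2 nonzero rows, so the 2 vectors span a space of dimension 2.
Since 2 = 2, the vectors are linearly independent.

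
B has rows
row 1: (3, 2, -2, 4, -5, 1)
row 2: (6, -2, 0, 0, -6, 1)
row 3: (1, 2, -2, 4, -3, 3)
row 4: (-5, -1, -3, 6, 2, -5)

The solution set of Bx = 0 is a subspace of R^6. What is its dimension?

2

Row reduce to echelon form.
R2 ← R2 − (2)·R1: [0, -6, 4, -8, 4, -1]
R3 ← R3 − (1/3)·R1: [0, 4/3, -4/3, 8/3, -4/3, 8/3]
R4 ← R4 + (5/3)·R1: [0, 7/3, -19/3, 38/3, -19/3, -10/3]
R3 ← R3 + (2/9)·R2: [0, 0, -4/9, 8/9, -4/9, 22/9]
R4 ← R4 + (7/18)·R2: [0, 0, -43/9, 86/9, -43/9, -67/18]
R4 ← R4 − (43/4)·R3: [0, 0, 0, 0, 0, -30]
4 nonzero rows, so rank(B) = 4.
B has 6 columns; by rank–nullity, nullity = 6 − 4 = 2.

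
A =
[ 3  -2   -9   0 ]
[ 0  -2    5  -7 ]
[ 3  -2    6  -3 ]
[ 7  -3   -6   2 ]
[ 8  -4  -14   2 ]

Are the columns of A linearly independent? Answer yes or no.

Row reduce A to echelon form.
R3 ← R3 − R1: [0, 0, 15, -3]
R4 ← R4 − (7/3)·R1: [0, 5/3, 15, 2]
R5 ← R5 − (8/3)·R1: [0, 4/3, 10, 2]
R4 ← R4 + (5/6)·R2: [0, 0, 115/6, -23/6]
R5 ← R5 + (2/3)·R2: [0, 0, 40/3, -8/3]
R4 ← R4 − (23/18)·R3: [0, 0, 0, 0]
R5 ← R5 − (8/9)·R3: [0, 0, 0, 0]
3 pivots among 4 columns.
Only 3 < 4 pivot columns, so the columns are linearly dependent.

no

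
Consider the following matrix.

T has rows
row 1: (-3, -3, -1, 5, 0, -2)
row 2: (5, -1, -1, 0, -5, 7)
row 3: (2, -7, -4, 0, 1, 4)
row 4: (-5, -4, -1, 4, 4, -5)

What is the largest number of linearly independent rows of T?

4

Row reduce to echelon form.
R2 ← R2 + (5/3)·R1: [0, -6, -8/3, 25/3, -5, 11/3]
R3 ← R3 + (2/3)·R1: [0, -9, -14/3, 10/3, 1, 8/3]
R4 ← R4 − (5/3)·R1: [0, 1, 2/3, -13/3, 4, -5/3]
R3 ← R3 − (3/2)·R2: [0, 0, -2/3, -55/6, 17/2, -17/6]
R4 ← R4 + (1/6)·R2: [0, 0, 2/9, -53/18, 19/6, -19/18]
R4 ← R4 + (1/3)·R3: [0, 0, 0, -6, 6, -2]
Echelon form has 4 nonzero rows, so rank(T) = 4.
The rank gives the maximum number of linearly independent rows: 4.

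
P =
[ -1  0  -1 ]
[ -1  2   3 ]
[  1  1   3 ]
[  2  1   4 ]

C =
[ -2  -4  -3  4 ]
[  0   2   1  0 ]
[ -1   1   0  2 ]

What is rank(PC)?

2

First compute PC:
[[  3,   3,   3,  -6],
 [ -1,  11,   5,   2],
 [ -5,   1,  -2,  10],
 [ -8,  -2,  -5,  16]]
Now row reduce the product.
R2 ← R2 + (1/3)·R1: [0, 12, 6, 0]
R3 ← R3 + (5/3)·R1: [0, 6, 3, 0]
R4 ← R4 + (8/3)·R1: [0, 6, 3, 0]
R3 ← R3 − (1/2)·R2: [0, 0, 0, 0]
R4 ← R4 − (1/2)·R2: [0, 0, 0, 0]
2 nonzero rows, so rank(PC) = 2.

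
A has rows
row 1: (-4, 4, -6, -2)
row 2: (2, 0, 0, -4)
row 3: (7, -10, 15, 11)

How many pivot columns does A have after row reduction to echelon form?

2

Row reduce to echelon form.
R2 ← R2 + (1/2)·R1: [0, 2, -3, -5]
R3 ← R3 + (7/4)·R1: [0, -3, 9/2, 15/2]
R3 ← R3 + (3/2)·R2: [0, 0, 0, 0]
Echelon form has 2 nonzero rows, so rank(A) = 2.
Each nonzero row contributes one pivot column: 2 pivot columns.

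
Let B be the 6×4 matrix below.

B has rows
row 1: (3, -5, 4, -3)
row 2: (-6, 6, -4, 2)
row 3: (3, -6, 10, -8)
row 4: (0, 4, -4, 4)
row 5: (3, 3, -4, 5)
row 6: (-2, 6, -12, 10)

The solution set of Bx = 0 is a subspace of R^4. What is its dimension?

1

Row reduce to echelon form.
R2 ← R2 + (2)·R1: [0, -4, 4, -4]
R3 ← R3 − R1: [0, -1, 6, -5]
R5 ← R5 − R1: [0, 8, -8, 8]
R6 ← R6 + (2/3)·R1: [0, 8/3, -28/3, 8]
R3 ← R3 − (1/4)·R2: [0, 0, 5, -4]
R4 ← R4 + R2: [0, 0, 0, 0]
R5 ← R5 + (2)·R2: [0, 0, 0, 0]
R6 ← R6 + (2/3)·R2: [0, 0, -20/3, 16/3]
R6 ← R6 + (4/3)·R3: [0, 0, 0, 0]
3 nonzero rows, so rank(B) = 3.
B has 4 columns; by rank–nullity, nullity = 4 − 3 = 1.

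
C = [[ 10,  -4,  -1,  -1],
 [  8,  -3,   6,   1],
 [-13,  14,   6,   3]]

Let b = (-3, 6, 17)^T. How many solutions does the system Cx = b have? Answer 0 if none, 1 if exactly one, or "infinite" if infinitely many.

infinite

Row reduce the augmented matrix [C | b].
R2 ← R2 − (4/5)·R1: [0, 1/5, 34/5, 9/5, 42/5]
R3 ← R3 + (13/10)·R1: [0, 44/5, 47/10, 17/10, 131/10]
R3 ← R3 − (44)·R2: [0, 0, -589/2, -155/2, -713/2]
The echelon form has 3 nonzero rows, and every pivot lies in the first 4 columns, so rank(C) = rank([C|b]) = 3.
The system is consistent.
rank = 3 < 4 unknowns, so there are infinitely many solutions.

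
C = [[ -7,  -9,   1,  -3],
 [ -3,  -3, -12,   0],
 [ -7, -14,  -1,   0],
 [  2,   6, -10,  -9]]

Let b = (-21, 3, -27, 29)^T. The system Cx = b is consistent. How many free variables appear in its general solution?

0

Row reduce the augmented matrix [C | b].
R2 ← R2 − (3/7)·R1: [0, 6/7, -87/7, 9/7, 12]
R3 ← R3 − R1: [0, -5, -2, 3, -6]
R4 ← R4 + (2/7)·R1: [0, 24/7, -68/7, -69/7, 23]
R3 ← R3 + (35/6)·R2: [0, 0, -149/2, 21/2, 64]
R4 ← R4 − (4)·R2: [0, 0, 40, -15, -25]
R4 ← R4 + (80/149)·R3: [0, 0, 0, -1395/149, 1395/149]
The echelon form has 4 nonzero rows, and every pivot lies in the first 4 columns, so rank(C) = rank([C|b]) = 4.
The system is consistent.
Free variables = (unknowns) − (rank) = 4 − 4 = 0.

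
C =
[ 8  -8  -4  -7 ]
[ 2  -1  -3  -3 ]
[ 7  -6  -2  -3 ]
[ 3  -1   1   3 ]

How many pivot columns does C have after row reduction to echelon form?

Row reduce to echelon form.
R2 ← R2 − (1/4)·R1: [0, 1, -2, -5/4]
R3 ← R3 − (7/8)·R1: [0, 1, 3/2, 25/8]
R4 ← R4 − (3/8)·R1: [0, 2, 5/2, 45/8]
R3 ← R3 − R2: [0, 0, 7/2, 35/8]
R4 ← R4 − (2)·R2: [0, 0, 13/2, 65/8]
R4 ← R4 − (13/7)·R3: [0, 0, 0, 0]
Echelon form has 3 nonzero rows, so rank(C) = 3.
Each nonzero row contributes one pivot column: 3 pivot columns.

3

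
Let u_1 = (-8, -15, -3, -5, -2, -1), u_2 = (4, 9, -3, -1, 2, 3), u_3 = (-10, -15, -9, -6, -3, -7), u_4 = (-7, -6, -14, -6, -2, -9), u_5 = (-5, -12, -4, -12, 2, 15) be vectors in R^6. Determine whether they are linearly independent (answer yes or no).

Form the matrix with these vectors as rows and row reduce.
R2 ← R2 + (1/2)·R1: [0, 3/2, -9/2, -7/2, 1, 5/2]
R3 ← R3 − (5/4)·R1: [0, 15/4, -21/4, 1/4, -1/2, -23/4]
R4 ← R4 − (7/8)·R1: [0, 57/8, -91/8, -13/8, -1/4, -65/8]
R5 ← R5 − (5/8)·R1: [0, -21/8, -17/8, -71/8, 13/4, 125/8]
R3 ← R3 − (5/2)·R2: [0, 0, 6, 9, -3, -12]
R4 ← R4 − (19/4)·R2: [0, 0, 10, 15, -5, -20]
R5 ← R5 + (7/4)·R2: [0, 0, -10, -15, 5, 20]
R4 ← R4 − (5/3)·R3: [0, 0, 0, 0, 0, 0]
R5 ← R5 + (5/3)·R3: [0, 0, 0, 0, 0, 0]
3 nonzero rows, so the 5 vectors span a space of dimension 3.
Since 3 < 5, the vectors are linearly dependent.

no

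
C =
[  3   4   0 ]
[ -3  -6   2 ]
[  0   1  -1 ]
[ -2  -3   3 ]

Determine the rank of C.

3

Row reduce to echelon form.
R2 ← R2 + R1: [0, -2, 2]
R4 ← R4 + (2/3)·R1: [0, -1/3, 3]
R3 ← R3 + (1/2)·R2: [0, 0, 0]
R4 ← R4 − (1/6)·R2: [0, 0, 8/3]
Swap R3 ↔ R4
Echelon form has 3 nonzero rows, so rank(C) = 3.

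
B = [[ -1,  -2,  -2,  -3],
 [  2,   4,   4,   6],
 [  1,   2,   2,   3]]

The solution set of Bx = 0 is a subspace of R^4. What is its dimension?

3

Row reduce to echelon form.
R2 ← R2 + (2)·R1: [0, 0, 0, 0]
R3 ← R3 + R1: [0, 0, 0, 0]
1 nonzero row, so rank(B) = 1.
B has 4 columns; by rank–nullity, nullity = 4 − 1 = 3.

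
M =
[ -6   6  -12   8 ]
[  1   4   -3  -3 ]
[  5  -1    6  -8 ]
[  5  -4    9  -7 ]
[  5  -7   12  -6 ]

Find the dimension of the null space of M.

2

Row reduce to echelon form.
R2 ← R2 + (1/6)·R1: [0, 5, -5, -5/3]
R3 ← R3 + (5/6)·R1: [0, 4, -4, -4/3]
R4 ← R4 + (5/6)·R1: [0, 1, -1, -1/3]
R5 ← R5 + (5/6)·R1: [0, -2, 2, 2/3]
R3 ← R3 − (4/5)·R2: [0, 0, 0, 0]
R4 ← R4 − (1/5)·R2: [0, 0, 0, 0]
R5 ← R5 + (2/5)·R2: [0, 0, 0, 0]
2 nonzero rows, so rank(M) = 2.
M has 4 columns; by rank–nullity, nullity = 4 − 2 = 2.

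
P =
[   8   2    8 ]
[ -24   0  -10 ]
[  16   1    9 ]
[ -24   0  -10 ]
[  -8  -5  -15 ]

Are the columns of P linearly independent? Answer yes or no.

no

Row reduce P to echelon form.
R2 ← R2 + (3)·R1: [0, 6, 14]
R3 ← R3 − (2)·R1: [0, -3, -7]
R4 ← R4 + (3)·R1: [0, 6, 14]
R5 ← R5 + R1: [0, -3, -7]
R3 ← R3 + (1/2)·R2: [0, 0, 0]
R4 ← R4 − R2: [0, 0, 0]
R5 ← R5 + (1/2)·R2: [0, 0, 0]
2 pivots among 3 columns.
Only 2 < 3 pivot columns, so the columns are linearly dependent.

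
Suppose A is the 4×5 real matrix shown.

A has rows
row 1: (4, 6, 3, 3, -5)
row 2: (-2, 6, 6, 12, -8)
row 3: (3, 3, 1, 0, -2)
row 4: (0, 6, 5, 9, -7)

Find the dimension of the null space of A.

Row reduce to echelon form.
R2 ← R2 + (1/2)·R1: [0, 9, 15/2, 27/2, -21/2]
R3 ← R3 − (3/4)·R1: [0, -3/2, -5/4, -9/4, 7/4]
R3 ← R3 + (1/6)·R2: [0, 0, 0, 0, 0]
R4 ← R4 − (2/3)·R2: [0, 0, 0, 0, 0]
2 nonzero rows, so rank(A) = 2.
A has 5 columns; by rank–nullity, nullity = 5 − 2 = 3.

3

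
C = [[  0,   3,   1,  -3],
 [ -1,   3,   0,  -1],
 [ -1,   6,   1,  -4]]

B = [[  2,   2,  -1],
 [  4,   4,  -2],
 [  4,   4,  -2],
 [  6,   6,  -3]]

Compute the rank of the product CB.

First compute CB:
[[ -2,  -2,   1],
 [  4,   4,  -2],
 [  2,   2,  -1]]
Now row reduce the product.
R2 ← R2 + (2)·R1: [0, 0, 0]
R3 ← R3 + R1: [0, 0, 0]
1 nonzero row, so rank(CB) = 1.

1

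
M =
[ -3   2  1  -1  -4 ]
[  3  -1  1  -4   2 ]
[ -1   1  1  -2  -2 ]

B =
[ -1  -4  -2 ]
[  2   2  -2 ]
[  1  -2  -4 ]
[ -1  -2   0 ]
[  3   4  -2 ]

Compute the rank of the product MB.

First compute MB:
[[ -3,   0,   6],
 [  6,   0, -12],
 [  0,   0,   0]]
Now row reduce the product.
R2 ← R2 + (2)·R1: [0, 0, 0]
1 nonzero row, so rank(MB) = 1.

1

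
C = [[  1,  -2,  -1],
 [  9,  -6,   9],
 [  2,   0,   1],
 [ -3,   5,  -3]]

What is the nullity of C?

Row reduce to echelon form.
R2 ← R2 − (9)·R1: [0, 12, 18]
R3 ← R3 − (2)·R1: [0, 4, 3]
R4 ← R4 + (3)·R1: [0, -1, -6]
R3 ← R3 − (1/3)·R2: [0, 0, -3]
R4 ← R4 + (1/12)·R2: [0, 0, -9/2]
R4 ← R4 − (3/2)·R3: [0, 0, 0]
3 nonzero rows, so rank(C) = 3.
C has 3 columns; by rank–nullity, nullity = 3 − 3 = 0.

0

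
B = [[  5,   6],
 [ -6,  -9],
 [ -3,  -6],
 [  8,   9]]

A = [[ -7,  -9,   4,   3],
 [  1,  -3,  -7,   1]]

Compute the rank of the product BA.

First compute BA:
[[-29, -63, -22,  21],
 [ 33,  81,  39, -27],
 [ 15,  45,  30, -15],
 [-47, -99, -31,  33]]
Now row reduce the product.
R2 ← R2 + (33/29)·R1: [0, 270/29, 405/29, -90/29]
R3 ← R3 + (15/29)·R1: [0, 360/29, 540/29, -120/29]
R4 ← R4 − (47/29)·R1: [0, 90/29, 135/29, -30/29]
R3 ← R3 − (4/3)·R2: [0, 0, 0, 0]
R4 ← R4 − (1/3)·R2: [0, 0, 0, 0]
2 nonzero rows, so rank(BA) = 2.

2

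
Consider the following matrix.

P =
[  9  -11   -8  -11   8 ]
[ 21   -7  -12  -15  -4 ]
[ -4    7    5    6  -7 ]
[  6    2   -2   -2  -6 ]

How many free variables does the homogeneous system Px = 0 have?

2

Row reduce to echelon form.
R2 ← R2 − (7/3)·R1: [0, 56/3, 20/3, 32/3, -68/3]
R3 ← R3 + (4/9)·R1: [0, 19/9, 13/9, 10/9, -31/9]
R4 ← R4 − (2/3)·R1: [0, 28/3, 10/3, 16/3, -34/3]
R3 ← R3 − (19/168)·R2: [0, 0, 29/42, -2/21, -37/42]
R4 ← R4 − (1/2)·R2: [0, 0, 0, 0, 0]
3 nonzero rows, so rank(P) = 3.
P has 5 columns; by rank–nullity, nullity = 5 − 3 = 2.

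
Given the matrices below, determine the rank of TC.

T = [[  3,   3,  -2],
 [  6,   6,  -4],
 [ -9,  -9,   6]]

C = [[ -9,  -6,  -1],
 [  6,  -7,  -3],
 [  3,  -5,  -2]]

First compute TC:
[[-15, -29,  -8],
 [-30, -58, -16],
 [ 45,  87,  24]]
Now row reduce the product.
R2 ← R2 − (2)·R1: [0, 0, 0]
R3 ← R3 + (3)·R1: [0, 0, 0]
1 nonzero row, so rank(TC) = 1.

1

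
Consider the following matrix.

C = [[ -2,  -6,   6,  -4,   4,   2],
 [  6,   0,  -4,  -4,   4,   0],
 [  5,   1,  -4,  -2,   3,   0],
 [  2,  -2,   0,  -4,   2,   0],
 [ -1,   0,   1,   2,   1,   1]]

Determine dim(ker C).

Row reduce to echelon form.
R2 ← R2 + (3)·R1: [0, -18, 14, -16, 16, 6]
R3 ← R3 + (5/2)·R1: [0, -14, 11, -12, 13, 5]
R4 ← R4 + R1: [0, -8, 6, -8, 6, 2]
R5 ← R5 − (1/2)·R1: [0, 3, -2, 4, -1, 0]
R3 ← R3 − (7/9)·R2: [0, 0, 1/9, 4/9, 5/9, 1/3]
R4 ← R4 − (4/9)·R2: [0, 0, -2/9, -8/9, -10/9, -2/3]
R5 ← R5 + (1/6)·R2: [0, 0, 1/3, 4/3, 5/3, 1]
R4 ← R4 + (2)·R3: [0, 0, 0, 0, 0, 0]
R5 ← R5 − (3)·R3: [0, 0, 0, 0, 0, 0]
3 nonzero rows, so rank(C) = 3.
C has 6 columns; by rank–nullity, nullity = 6 − 3 = 3.

3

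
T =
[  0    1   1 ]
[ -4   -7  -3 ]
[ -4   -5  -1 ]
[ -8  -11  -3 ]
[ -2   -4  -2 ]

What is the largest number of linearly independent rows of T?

Row reduce to echelon form.
Swap R1 ↔ R2
R3 ← R3 − R1: [0, 2, 2]
R4 ← R4 − (2)·R1: [0, 3, 3]
R5 ← R5 − (1/2)·R1: [0, -1/2, -1/2]
R3 ← R3 − (2)·R2: [0, 0, 0]
R4 ← R4 − (3)·R2: [0, 0, 0]
R5 ← R5 + (1/2)·R2: [0, 0, 0]
Echelon form has 2 nonzero rows, so rank(T) = 2.
The rank gives the maximum number of linearly independent rows: 2.

2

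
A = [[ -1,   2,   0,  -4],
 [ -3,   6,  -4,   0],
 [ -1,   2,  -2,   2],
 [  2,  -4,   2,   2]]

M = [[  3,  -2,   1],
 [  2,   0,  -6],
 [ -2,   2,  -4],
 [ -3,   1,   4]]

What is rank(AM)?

First compute AM:
[[ 13,  -2, -29],
 [ 11,  -2, -23],
 [ -1,   0,   3],
 [-12,   2,  26]]
Now row reduce the product.
R2 ← R2 − (11/13)·R1: [0, -4/13, 20/13]
R3 ← R3 + (1/13)·R1: [0, -2/13, 10/13]
R4 ← R4 + (12/13)·R1: [0, 2/13, -10/13]
R3 ← R3 − (1/2)·R2: [0, 0, 0]
R4 ← R4 + (1/2)·R2: [0, 0, 0]
2 nonzero rows, so rank(AM) = 2.

2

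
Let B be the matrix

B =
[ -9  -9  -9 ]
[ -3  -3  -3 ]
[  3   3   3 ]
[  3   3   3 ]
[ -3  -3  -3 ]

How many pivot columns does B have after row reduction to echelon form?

1

Row reduce to echelon form.
R2 ← R2 − (1/3)·R1: [0, 0, 0]
R3 ← R3 + (1/3)·R1: [0, 0, 0]
R4 ← R4 + (1/3)·R1: [0, 0, 0]
R5 ← R5 − (1/3)·R1: [0, 0, 0]
Echelon form has 1 nonzero row, so rank(B) = 1.
Each nonzero row contributes one pivot column: 1 pivot columns.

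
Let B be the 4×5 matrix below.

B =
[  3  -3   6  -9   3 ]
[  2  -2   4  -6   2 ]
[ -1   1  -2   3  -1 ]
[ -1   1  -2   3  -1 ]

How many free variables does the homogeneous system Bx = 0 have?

Row reduce to echelon form.
R2 ← R2 − (2/3)·R1: [0, 0, 0, 0, 0]
R3 ← R3 + (1/3)·R1: [0, 0, 0, 0, 0]
R4 ← R4 + (1/3)·R1: [0, 0, 0, 0, 0]
1 nonzero row, so rank(B) = 1.
B has 5 columns; by rank–nullity, nullity = 5 − 1 = 4.

4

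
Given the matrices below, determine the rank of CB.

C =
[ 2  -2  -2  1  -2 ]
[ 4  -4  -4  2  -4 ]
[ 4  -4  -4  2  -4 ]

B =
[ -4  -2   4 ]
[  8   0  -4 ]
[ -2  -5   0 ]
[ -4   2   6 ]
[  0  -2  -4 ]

First compute CB:
[[-24,  12,  30],
 [-48,  24,  60],
 [-48,  24,  60]]
Now row reduce the product.
R2 ← R2 − (2)·R1: [0, 0, 0]
R3 ← R3 − (2)·R1: [0, 0, 0]
1 nonzero row, so rank(CB) = 1.

1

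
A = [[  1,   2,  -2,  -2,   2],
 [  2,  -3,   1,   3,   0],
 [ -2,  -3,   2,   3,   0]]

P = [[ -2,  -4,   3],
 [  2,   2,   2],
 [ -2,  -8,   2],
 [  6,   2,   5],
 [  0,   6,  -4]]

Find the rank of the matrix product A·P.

3

First compute AP:
[[ -6,  24, -15],
 [  6, -16,  17],
 [ 12,  -8,   7]]
Now row reduce the product.
R2 ← R2 + R1: [0, 8, 2]
R3 ← R3 + (2)·R1: [0, 40, -23]
R3 ← R3 − (5)·R2: [0, 0, -33]
3 nonzero rows, so rank(AP) = 3.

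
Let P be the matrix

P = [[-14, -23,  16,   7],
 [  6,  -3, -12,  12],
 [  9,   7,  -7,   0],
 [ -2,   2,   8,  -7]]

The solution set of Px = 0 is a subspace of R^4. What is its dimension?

Row reduce to echelon form.
R2 ← R2 + (3/7)·R1: [0, -90/7, -36/7, 15]
R3 ← R3 + (9/14)·R1: [0, -109/14, 23/7, 9/2]
R4 ← R4 − (1/7)·R1: [0, 37/7, 40/7, -8]
R3 ← R3 − (109/180)·R2: [0, 0, 32/5, -55/12]
R4 ← R4 + (37/90)·R2: [0, 0, 18/5, -11/6]
R4 ← R4 − (9/16)·R3: [0, 0, 0, 143/192]
4 nonzero rows, so rank(P) = 4.
P has 4 columns; by rank–nullity, nullity = 4 − 4 = 0.

0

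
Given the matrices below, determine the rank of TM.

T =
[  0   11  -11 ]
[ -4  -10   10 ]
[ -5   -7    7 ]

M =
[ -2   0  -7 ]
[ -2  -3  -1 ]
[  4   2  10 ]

First compute TM:
[[-66, -55, -121],
 [ 68,  50, 138],
 [ 52,  35, 112]]
Now row reduce the product.
R2 ← R2 + (34/33)·R1: [0, -20/3, 40/3]
R3 ← R3 + (26/33)·R1: [0, -25/3, 50/3]
R3 ← R3 − (5/4)·R2: [0, 0, 0]
2 nonzero rows, so rank(TM) = 2.

2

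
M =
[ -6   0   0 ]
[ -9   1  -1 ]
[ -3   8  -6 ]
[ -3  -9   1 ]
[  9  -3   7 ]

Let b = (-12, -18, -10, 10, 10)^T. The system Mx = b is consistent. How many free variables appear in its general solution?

Row reduce the augmented matrix [M | b].
R2 ← R2 − (3/2)·R1: [0, 1, -1, 0]
R3 ← R3 − (1/2)·R1: [0, 8, -6, -4]
R4 ← R4 − (1/2)·R1: [0, -9, 1, 16]
R5 ← R5 + (3/2)·R1: [0, -3, 7, -8]
R3 ← R3 − (8)·R2: [0, 0, 2, -4]
R4 ← R4 + (9)·R2: [0, 0, -8, 16]
R5 ← R5 + (3)·R2: [0, 0, 4, -8]
R4 ← R4 + (4)·R3: [0, 0, 0, 0]
R5 ← R5 − (2)·R3: [0, 0, 0, 0]
The echelon form has 3 nonzero rows, and every pivot lies in the first 3 columns, so rank(M) = rank([M|b]) = 3.
The system is consistent.
Free variables = (unknowns) − (rank) = 3 − 3 = 0.

0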